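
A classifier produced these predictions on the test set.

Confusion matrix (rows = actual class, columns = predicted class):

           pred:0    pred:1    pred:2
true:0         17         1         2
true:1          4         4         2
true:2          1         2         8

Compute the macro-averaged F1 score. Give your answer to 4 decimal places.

0.6586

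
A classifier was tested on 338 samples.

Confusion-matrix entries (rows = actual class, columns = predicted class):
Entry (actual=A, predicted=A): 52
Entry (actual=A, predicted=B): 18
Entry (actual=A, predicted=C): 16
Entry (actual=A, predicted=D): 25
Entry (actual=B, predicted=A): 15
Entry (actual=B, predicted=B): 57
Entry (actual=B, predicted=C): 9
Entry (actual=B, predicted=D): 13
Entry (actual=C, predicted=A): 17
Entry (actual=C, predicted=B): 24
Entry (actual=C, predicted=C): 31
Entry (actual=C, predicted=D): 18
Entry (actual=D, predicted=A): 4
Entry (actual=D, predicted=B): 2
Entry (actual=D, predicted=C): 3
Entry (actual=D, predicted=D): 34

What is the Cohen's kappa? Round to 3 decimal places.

Observed agreement pₒ = trace/N = 174/338 = 0.5148
Expected agreement pₑ = Σ (rowᵢ·colᵢ)/N² = (111·88 + 94·101 + 90·59 + 43·90)/338² = 0.2490
κ = (pₒ − pₑ)/(1 − pₑ) = (0.5148 − 0.2490)/(1 − 0.2490) = 0.354

0.354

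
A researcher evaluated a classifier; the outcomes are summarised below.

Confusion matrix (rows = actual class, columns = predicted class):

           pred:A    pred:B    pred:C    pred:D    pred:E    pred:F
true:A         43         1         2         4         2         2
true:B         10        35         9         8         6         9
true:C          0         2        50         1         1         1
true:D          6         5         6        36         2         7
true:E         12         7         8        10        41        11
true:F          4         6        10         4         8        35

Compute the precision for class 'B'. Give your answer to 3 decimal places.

0.625

precision = TP/(TP+FP).
B: TP=35, FP=1+2+5+7+6=21 → 35/56 = 0.6250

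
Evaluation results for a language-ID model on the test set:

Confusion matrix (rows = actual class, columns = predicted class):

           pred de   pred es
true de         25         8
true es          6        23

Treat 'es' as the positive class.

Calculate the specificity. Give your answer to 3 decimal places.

0.758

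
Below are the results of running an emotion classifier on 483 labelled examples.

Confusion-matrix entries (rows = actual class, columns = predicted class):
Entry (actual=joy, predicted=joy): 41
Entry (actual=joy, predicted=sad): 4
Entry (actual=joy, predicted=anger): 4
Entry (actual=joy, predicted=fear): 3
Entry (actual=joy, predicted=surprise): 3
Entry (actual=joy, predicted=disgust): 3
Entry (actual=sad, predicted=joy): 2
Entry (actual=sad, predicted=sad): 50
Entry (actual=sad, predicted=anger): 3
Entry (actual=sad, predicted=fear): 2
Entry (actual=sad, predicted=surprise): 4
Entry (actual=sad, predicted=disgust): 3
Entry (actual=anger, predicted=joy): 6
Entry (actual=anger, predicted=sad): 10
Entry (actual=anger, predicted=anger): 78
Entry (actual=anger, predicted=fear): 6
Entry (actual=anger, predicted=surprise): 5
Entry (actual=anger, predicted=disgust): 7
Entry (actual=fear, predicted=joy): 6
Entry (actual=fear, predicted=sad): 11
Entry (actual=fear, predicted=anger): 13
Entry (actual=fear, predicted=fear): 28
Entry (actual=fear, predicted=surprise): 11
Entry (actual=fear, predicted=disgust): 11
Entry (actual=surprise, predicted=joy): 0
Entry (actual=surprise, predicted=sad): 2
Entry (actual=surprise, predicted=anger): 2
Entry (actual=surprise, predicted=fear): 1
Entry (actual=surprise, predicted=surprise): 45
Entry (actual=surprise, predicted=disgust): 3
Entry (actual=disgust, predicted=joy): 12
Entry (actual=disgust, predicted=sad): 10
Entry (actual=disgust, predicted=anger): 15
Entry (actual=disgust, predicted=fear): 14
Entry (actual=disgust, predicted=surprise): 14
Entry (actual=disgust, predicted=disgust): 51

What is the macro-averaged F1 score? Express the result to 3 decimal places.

Per-class F1 score (2·TP/(2·TP+FP+FN)):
  joy: TP=41, FP=2+6+6+0+12=26, FN=4+4+3+3+3=17 → 82/125 = 0.6560
  sad: TP=50, FP=4+10+11+2+10=37, FN=2+3+2+4+3=14 → 100/151 = 0.6623
  anger: TP=78, FP=4+3+13+2+15=37, FN=6+10+6+5+7=34 → 156/227 = 0.6872
  fear: TP=28, FP=3+2+6+1+14=26, FN=6+11+13+11+11=52 → 56/134 = 0.4179
  surprise: TP=45, FP=3+4+5+11+14=37, FN=0+2+2+1+3=8 → 90/135 = 0.6667
  disgust: TP=51, FP=3+3+7+11+3=27, FN=12+10+15+14+14=65 → 102/194 = 0.5258
Macro-F1 score = mean = (0.6560 + 0.6623 + 0.6872 + 0.4179 + 0.6667 + 0.5258) / 6 = 0.603

0.603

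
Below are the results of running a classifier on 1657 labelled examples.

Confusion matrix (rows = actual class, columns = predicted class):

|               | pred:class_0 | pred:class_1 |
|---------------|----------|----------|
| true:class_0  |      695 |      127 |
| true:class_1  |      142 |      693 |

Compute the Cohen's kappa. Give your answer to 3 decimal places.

Observed agreement pₒ = trace/N = 1388/1657 = 0.8377
Expected agreement pₑ = Σ (rowᵢ·colᵢ)/N² = (822·837 + 835·820)/1657² = 0.5000
κ = (pₒ − pₑ)/(1 − pₑ) = (0.8377 − 0.5000)/(1 − 0.5000) = 0.675

0.675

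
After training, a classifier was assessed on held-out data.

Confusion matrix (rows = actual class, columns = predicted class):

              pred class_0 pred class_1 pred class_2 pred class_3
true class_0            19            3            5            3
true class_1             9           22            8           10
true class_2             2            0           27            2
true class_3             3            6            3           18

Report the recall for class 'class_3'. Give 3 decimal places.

0.600

Treat 'class_3' as positive and all other classes as negative.
recall = TP/(TP+FN).
class_3: TP=18, FN=3+6+3=12 → 18/30 = 0.6000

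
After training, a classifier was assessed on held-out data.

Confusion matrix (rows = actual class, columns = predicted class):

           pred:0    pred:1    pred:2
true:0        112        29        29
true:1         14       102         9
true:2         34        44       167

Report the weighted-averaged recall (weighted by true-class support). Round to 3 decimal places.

Per-class recall (TP/(TP+FN)):
  0: TP=112, FN=29+29=58 → 112/170 = 0.6588
  1: TP=102, FN=14+9=23 → 102/125 = 0.8160
  2: TP=167, FN=34+44=78 → 167/245 = 0.6816
Weighted-recall = Σ (supportᵢ/N)·recallᵢ with N=540: (170/540)·0.6588 + (125/540)·0.8160 + (245/540)·0.6816 = 0.706

0.706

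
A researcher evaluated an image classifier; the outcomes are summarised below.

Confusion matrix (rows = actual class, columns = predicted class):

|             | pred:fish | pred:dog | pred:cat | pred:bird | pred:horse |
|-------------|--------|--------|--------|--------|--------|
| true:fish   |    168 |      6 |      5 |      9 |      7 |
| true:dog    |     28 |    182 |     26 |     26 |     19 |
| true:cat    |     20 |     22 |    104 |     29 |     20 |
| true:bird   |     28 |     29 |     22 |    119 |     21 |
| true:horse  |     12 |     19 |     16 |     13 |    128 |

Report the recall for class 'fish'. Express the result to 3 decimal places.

recall = TP/(TP+FN).
fish: TP=168, FN=6+5+9+7=27 → 168/195 = 0.8615

0.862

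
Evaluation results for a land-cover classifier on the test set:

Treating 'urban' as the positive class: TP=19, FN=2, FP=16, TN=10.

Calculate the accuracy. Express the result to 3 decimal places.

Accuracy = (TP+TN)/N = (19+10)/47 = 0.617

0.617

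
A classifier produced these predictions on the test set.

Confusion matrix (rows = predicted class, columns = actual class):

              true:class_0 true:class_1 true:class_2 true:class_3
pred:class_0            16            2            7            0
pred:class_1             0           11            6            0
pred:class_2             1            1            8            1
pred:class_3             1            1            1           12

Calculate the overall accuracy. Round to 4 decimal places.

Accuracy = trace / total = (16+11+8+12=47) / 68 = 47/68 = 0.6912

0.6912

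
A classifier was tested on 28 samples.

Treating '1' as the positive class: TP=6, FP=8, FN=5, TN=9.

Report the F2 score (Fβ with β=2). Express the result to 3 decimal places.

Fβ = (1+β²)·TP / ((1+β²)·TP + β²·FN + FP), with β²=4
= 5·6 / (5·6 + 4·5 + 8) = 0.517

0.517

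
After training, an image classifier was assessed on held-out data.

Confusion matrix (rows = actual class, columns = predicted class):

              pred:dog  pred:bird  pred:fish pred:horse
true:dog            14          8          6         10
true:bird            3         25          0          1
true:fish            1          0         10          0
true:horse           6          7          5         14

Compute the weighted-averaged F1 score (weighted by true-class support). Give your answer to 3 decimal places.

0.552

Per-class F1 score (2·TP/(2·TP+FP+FN)):
  dog: TP=14, FP=3+1+6=10, FN=8+6+10=24 → 28/62 = 0.4516
  bird: TP=25, FP=8+0+7=15, FN=3+0+1=4 → 50/69 = 0.7246
  fish: TP=10, FP=6+0+5=11, FN=1+0+0=1 → 20/32 = 0.6250
  horse: TP=14, FP=10+1+0=11, FN=6+7+5=18 → 28/57 = 0.4912
Weighted-F1 score = Σ (supportᵢ/N)·F1 scoreᵢ with N=110: (38/110)·0.4516 + (29/110)·0.7246 + (11/110)·0.6250 + (32/110)·0.4912 = 0.552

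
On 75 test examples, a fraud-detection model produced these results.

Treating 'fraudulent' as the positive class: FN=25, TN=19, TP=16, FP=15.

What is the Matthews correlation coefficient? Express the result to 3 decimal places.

-0.051

MCC = (TP·TN − FP·FN) / √((TP+FP)(TP+FN)(TN+FP)(TN+FN))
Numerator = 16·19 − 15·25 = -71
Denominator = √(31·41·34·44) = √1901416 = 1378.9184
MCC = -71 / 1378.9184 = -0.051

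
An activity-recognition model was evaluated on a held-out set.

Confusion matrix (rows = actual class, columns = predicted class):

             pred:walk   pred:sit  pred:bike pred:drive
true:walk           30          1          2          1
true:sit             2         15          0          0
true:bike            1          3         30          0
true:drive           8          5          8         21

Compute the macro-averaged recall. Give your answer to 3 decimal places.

0.787

Per-class recall (TP/(TP+FN)):
  walk: TP=30, FN=1+2+1=4 → 30/34 = 0.8824
  sit: TP=15, FN=2+0+0=2 → 15/17 = 0.8824
  bike: TP=30, FN=1+3+0=4 → 30/34 = 0.8824
  drive: TP=21, FN=8+5+8=21 → 21/42 = 0.5000
Macro-recall = mean = (0.8824 + 0.8824 + 0.8824 + 0.5000) / 4 = 0.787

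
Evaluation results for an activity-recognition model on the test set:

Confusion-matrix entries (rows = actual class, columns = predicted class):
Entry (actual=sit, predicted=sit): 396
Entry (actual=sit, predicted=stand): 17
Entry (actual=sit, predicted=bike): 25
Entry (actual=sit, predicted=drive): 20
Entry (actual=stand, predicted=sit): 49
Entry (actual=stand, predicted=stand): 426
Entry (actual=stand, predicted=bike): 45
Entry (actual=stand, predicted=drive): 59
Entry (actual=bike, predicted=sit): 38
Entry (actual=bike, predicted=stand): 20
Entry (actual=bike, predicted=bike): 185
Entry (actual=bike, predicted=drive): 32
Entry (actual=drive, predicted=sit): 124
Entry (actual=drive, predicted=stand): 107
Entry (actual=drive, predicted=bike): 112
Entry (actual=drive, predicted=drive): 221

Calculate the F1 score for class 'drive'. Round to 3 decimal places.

0.493

Take TP from the diagonal, FP from the rest of the 'drive' prediction marginal, FN from the rest of the 'drive' actual marginal.
F1 score = 2·TP/(2·TP+FP+FN).
drive: TP=221, FP=20+59+32=111, FN=124+107+112=343 → 442/896 = 0.4933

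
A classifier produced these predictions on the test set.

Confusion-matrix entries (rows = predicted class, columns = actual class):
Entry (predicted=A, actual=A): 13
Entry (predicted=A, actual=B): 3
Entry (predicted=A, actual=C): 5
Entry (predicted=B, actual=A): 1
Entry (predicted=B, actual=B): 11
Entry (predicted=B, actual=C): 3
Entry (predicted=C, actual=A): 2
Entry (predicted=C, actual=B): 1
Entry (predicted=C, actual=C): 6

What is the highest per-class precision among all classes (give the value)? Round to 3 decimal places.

0.733

Per-class precision (TP/(TP+FP)):
  A: TP=13, FP=3+5=8 → 13/21 = 0.6190
  B: TP=11, FP=1+3=4 → 11/15 = 0.7333
  C: TP=6, FP=2+1=3 → 6/9 = 0.6667
Highest is class 'B' with precision = 0.733.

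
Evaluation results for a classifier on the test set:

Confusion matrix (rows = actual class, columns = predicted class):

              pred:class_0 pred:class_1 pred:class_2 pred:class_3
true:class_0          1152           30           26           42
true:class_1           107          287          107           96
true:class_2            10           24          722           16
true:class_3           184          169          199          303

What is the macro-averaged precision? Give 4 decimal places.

0.6759

Per-class precision (TP/(TP+FP)):
  class_0: TP=1152, FP=107+10+184=301 → 1152/1453 = 0.79284
  class_1: TP=287, FP=30+24+169=223 → 287/510 = 0.56275
  class_2: TP=722, FP=26+107+199=332 → 722/1054 = 0.68501
  class_3: TP=303, FP=42+96+16=154 → 303/457 = 0.66302
Macro-precision = mean = (0.79284 + 0.56275 + 0.68501 + 0.66302) / 4 = 0.6759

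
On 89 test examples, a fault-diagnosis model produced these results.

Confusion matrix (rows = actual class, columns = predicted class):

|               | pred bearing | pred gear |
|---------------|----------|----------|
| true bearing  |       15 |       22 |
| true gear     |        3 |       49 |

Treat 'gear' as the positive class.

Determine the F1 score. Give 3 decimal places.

0.797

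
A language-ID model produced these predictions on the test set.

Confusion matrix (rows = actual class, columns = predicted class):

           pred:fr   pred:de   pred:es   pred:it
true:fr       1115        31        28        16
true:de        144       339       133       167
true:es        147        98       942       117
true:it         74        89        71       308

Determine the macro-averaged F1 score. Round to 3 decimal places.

Per-class F1 score (2·TP/(2·TP+FP+FN)):
  fr: TP=1115, FP=144+147+74=365, FN=31+28+16=75 → 2230/2670 = 0.8352
  de: TP=339, FP=31+98+89=218, FN=144+133+167=444 → 678/1340 = 0.5060
  es: TP=942, FP=28+133+71=232, FN=147+98+117=362 → 1884/2478 = 0.7603
  it: TP=308, FP=16+167+117=300, FN=74+89+71=234 → 616/1150 = 0.5357
Macro-F1 score = mean = (0.8352 + 0.5060 + 0.7603 + 0.5357) / 4 = 0.659

0.659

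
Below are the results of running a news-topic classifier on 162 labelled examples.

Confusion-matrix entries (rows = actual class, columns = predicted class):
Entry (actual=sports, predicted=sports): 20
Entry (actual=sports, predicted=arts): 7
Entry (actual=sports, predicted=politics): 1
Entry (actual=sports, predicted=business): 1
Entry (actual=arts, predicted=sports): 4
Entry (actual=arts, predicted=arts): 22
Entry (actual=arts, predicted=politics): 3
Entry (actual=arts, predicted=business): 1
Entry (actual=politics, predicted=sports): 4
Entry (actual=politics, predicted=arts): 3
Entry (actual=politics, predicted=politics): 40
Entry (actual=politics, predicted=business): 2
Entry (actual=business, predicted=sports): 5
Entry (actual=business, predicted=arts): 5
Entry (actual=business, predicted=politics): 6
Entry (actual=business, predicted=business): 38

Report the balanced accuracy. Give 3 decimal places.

0.736

Balanced accuracy = mean of per-class recall.
  sports: recall = 20/29 = 0.6897
  arts: recall = 22/30 = 0.7333
  politics: recall = 40/49 = 0.8163
  business: recall = 38/54 = 0.7037
Mean = (0.6897 + 0.7333 + 0.8163 + 0.7037) / 4 = 0.736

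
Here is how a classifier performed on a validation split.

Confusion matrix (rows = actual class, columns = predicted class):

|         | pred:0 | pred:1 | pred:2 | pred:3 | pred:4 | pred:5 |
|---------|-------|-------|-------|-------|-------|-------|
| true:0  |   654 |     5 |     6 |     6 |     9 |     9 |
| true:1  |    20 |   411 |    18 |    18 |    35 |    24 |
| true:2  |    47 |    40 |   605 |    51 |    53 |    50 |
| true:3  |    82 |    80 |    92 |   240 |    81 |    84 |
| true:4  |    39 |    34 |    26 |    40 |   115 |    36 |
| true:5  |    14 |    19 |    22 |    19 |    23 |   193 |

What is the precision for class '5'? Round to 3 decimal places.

0.487

precision = TP/(TP+FP).
5: TP=193, FP=9+24+50+84+36=203 → 193/396 = 0.4874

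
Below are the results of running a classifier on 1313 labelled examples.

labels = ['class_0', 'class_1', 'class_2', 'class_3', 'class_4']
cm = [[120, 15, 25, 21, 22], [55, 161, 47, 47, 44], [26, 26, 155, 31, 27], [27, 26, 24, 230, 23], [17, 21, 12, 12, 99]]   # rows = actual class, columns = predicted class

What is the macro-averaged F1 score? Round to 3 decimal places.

0.574

Per-class F1 score (2·TP/(2·TP+FP+FN)):
  class_0: TP=120, FP=55+26+27+17=125, FN=15+25+21+22=83 → 240/448 = 0.5357
  class_1: TP=161, FP=15+26+26+21=88, FN=55+47+47+44=193 → 322/603 = 0.5340
  class_2: TP=155, FP=25+47+24+12=108, FN=26+26+31+27=110 → 310/528 = 0.5871
  class_3: TP=230, FP=21+47+31+12=111, FN=27+26+24+23=100 → 460/671 = 0.6855
  class_4: TP=99, FP=22+44+27+23=116, FN=17+21+12+12=62 → 198/376 = 0.5266
Macro-F1 score = mean = (0.5357 + 0.5340 + 0.5871 + 0.6855 + 0.5266) / 5 = 0.574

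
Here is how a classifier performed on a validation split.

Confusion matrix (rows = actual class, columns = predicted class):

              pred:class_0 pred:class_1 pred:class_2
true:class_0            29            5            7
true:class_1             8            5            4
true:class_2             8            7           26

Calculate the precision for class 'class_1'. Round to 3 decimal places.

0.294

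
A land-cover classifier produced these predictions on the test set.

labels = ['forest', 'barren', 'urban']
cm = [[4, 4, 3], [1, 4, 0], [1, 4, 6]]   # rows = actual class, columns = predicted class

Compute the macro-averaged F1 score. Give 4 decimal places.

0.5137

Per-class F1 score (2·TP/(2·TP+FP+FN)):
  forest: TP=4, FP=1+1=2, FN=4+3=7 → 8/17 = 0.47059
  barren: TP=4, FP=4+4=8, FN=1+0=1 → 8/17 = 0.47059
  urban: TP=6, FP=3+0=3, FN=1+4=5 → 12/20 = 0.60000
Macro-F1 score = mean = (0.47059 + 0.47059 + 0.60000) / 3 = 0.5137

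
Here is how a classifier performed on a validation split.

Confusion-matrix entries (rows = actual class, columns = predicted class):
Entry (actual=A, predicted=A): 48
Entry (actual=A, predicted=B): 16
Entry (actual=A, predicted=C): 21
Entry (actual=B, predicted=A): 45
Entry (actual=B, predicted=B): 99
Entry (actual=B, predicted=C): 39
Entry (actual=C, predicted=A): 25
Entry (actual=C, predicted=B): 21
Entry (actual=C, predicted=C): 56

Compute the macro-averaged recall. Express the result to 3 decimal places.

0.552

Per-class recall (TP/(TP+FN)):
  A: TP=48, FN=16+21=37 → 48/85 = 0.5647
  B: TP=99, FN=45+39=84 → 99/183 = 0.5410
  C: TP=56, FN=25+21=46 → 56/102 = 0.5490
Macro-recall = mean = (0.5647 + 0.5410 + 0.5490) / 3 = 0.552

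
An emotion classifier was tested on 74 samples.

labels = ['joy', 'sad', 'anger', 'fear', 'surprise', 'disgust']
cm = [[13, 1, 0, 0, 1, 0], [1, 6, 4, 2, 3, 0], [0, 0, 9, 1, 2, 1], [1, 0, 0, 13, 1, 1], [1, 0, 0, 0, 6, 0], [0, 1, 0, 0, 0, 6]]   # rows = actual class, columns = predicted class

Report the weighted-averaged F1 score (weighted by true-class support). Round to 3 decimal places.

0.708

Per-class F1 score (2·TP/(2·TP+FP+FN)):
  joy: TP=13, FP=1+0+1+1+0=3, FN=1+0+0+1+0=2 → 26/31 = 0.8387
  sad: TP=6, FP=1+0+0+0+1=2, FN=1+4+2+3+0=10 → 12/24 = 0.5000
  anger: TP=9, FP=0+4+0+0+0=4, FN=0+0+1+2+1=4 → 18/26 = 0.6923
  fear: TP=13, FP=0+2+1+0+0=3, FN=1+0+0+1+1=3 → 26/32 = 0.8125
  surprise: TP=6, FP=1+3+2+1+0=7, FN=1+0+0+0+0=1 → 12/20 = 0.6000
  disgust: TP=6, FP=0+0+1+1+0=2, FN=0+1+0+0+0=1 → 12/15 = 0.8000
Weighted-F1 score = Σ (supportᵢ/N)·F1 scoreᵢ with N=74: (15/74)·0.8387 + (16/74)·0.5000 + (13/74)·0.6923 + (16/74)·0.8125 + (7/74)·0.6000 + (7/74)·0.8000 = 0.708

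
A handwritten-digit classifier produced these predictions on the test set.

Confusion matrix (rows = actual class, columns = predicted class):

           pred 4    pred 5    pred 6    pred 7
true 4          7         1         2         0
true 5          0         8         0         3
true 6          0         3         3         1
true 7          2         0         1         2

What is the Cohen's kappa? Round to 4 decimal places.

0.4604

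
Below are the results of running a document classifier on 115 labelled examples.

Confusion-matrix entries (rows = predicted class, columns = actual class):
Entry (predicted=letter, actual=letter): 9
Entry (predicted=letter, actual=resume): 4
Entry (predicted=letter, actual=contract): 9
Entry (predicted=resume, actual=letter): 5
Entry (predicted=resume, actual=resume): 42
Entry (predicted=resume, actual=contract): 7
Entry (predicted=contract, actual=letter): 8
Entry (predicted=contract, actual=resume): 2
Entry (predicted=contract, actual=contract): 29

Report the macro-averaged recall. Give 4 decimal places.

Per-class recall (TP/(TP+FN)):
  letter: TP=9, FN=5+8=13 → 9/22 = 0.40909
  resume: TP=42, FN=4+2=6 → 42/48 = 0.87500
  contract: TP=29, FN=9+7=16 → 29/45 = 0.64444
Macro-recall = mean = (0.40909 + 0.87500 + 0.64444) / 3 = 0.6428

0.6428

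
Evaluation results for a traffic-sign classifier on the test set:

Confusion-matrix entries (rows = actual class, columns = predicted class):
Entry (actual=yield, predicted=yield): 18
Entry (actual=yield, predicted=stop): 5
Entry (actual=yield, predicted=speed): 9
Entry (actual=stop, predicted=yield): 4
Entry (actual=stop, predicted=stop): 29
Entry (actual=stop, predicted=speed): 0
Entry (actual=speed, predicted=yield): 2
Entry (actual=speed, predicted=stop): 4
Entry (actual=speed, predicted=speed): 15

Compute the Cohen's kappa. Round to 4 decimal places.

Observed agreement pₒ = trace/N = 62/86 = 0.72093
Expected agreement pₑ = Σ (rowᵢ·colᵢ)/N² = (32·24 + 33·38 + 21·24)/86² = 0.34154
κ = (pₒ − pₑ)/(1 − pₑ) = (0.72093 − 0.34154)/(1 − 0.34154) = 0.5762

0.5762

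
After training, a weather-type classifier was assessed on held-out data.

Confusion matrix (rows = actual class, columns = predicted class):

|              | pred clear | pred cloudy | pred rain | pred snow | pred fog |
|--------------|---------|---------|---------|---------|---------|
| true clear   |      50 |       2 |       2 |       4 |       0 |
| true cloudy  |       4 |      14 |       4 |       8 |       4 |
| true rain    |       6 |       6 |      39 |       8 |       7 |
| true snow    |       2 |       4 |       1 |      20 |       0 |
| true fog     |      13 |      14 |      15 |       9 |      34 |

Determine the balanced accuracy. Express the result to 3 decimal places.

0.601

Balanced accuracy = mean of per-class recall.
  clear: recall = 50/58 = 0.8621
  cloudy: recall = 14/34 = 0.4118
  rain: recall = 39/66 = 0.5909
  snow: recall = 20/27 = 0.7407
  fog: recall = 34/85 = 0.4000
Mean = (0.8621 + 0.4118 + 0.5909 + 0.7407 + 0.4000) / 5 = 0.601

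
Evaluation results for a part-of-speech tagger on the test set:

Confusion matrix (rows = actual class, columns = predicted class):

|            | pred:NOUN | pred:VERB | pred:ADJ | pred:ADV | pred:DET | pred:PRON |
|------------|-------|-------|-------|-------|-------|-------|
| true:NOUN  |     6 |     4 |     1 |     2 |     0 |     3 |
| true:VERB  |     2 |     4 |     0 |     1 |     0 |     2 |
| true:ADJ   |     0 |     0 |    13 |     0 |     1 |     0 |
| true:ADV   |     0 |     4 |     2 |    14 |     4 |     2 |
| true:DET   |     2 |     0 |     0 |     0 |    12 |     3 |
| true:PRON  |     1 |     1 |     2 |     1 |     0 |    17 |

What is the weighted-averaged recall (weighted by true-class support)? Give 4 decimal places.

0.6346

Per-class recall (TP/(TP+FN)):
  NOUN: TP=6, FN=4+1+2+0+3=10 → 6/16 = 0.37500
  VERB: TP=4, FN=2+0+1+0+2=5 → 4/9 = 0.44444
  ADJ: TP=13, FN=0+0+0+1+0=1 → 13/14 = 0.92857
  ADV: TP=14, FN=0+4+2+4+2=12 → 14/26 = 0.53846
  DET: TP=12, FN=2+0+0+0+3=5 → 12/17 = 0.70588
  PRON: TP=17, FN=1+1+2+1+0=5 → 17/22 = 0.77273
Weighted-recall = Σ (supportᵢ/N)·recallᵢ with N=104: (16/104)·0.37500 + (9/104)·0.44444 + (14/104)·0.92857 + (26/104)·0.53846 + (17/104)·0.70588 + (22/104)·0.77273 = 0.6346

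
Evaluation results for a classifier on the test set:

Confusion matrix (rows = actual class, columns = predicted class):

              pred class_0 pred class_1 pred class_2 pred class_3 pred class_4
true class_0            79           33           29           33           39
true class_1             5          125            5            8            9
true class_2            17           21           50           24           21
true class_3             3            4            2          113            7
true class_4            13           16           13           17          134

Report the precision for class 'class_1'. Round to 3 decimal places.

One-vs-rest for 'class_1': TP = diagonal; FP = other classes predicted 'class_1'; FN = 'class_1' predicted as other.
precision = TP/(TP+FP).
class_1: TP=125, FP=33+21+4+16=74 → 125/199 = 0.6281

0.628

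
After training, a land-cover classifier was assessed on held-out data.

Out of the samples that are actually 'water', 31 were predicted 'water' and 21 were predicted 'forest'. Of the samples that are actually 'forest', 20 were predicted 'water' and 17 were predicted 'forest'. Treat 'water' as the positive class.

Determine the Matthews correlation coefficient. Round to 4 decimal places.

0.0554

MCC = (TP·TN − FP·FN) / √((TP+FP)(TP+FN)(TN+FP)(TN+FN))
Numerator = 31·17 − 20·21 = 107
Denominator = √(51·52·37·38) = √3728712 = 1930.9873
MCC = 107 / 1930.9873 = 0.0554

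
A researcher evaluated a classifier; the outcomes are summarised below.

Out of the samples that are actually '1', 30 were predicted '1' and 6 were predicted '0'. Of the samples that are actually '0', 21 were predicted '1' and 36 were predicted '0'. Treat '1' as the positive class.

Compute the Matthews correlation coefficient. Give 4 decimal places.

0.4550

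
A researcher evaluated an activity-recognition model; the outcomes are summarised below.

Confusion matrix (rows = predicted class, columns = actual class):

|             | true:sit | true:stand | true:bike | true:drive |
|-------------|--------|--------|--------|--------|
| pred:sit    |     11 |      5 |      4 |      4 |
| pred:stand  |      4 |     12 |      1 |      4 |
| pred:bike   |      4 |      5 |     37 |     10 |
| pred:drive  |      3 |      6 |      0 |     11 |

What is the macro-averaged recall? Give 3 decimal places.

0.547

Per-class recall (TP/(TP+FN)):
  sit: TP=11, FN=4+4+3=11 → 11/22 = 0.5000
  stand: TP=12, FN=5+5+6=16 → 12/28 = 0.4286
  bike: TP=37, FN=4+1+0=5 → 37/42 = 0.8810
  drive: TP=11, FN=4+4+10=18 → 11/29 = 0.3793
Macro-recall = mean = (0.5000 + 0.4286 + 0.8810 + 0.3793) / 4 = 0.547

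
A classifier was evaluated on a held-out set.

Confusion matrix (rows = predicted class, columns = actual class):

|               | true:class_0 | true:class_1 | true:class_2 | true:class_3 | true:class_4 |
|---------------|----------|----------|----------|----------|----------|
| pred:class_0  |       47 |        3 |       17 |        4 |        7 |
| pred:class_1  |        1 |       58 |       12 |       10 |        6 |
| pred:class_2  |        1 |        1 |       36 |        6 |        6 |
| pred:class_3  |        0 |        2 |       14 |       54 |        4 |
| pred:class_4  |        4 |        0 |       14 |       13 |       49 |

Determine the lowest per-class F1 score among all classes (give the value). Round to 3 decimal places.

0.503

Per-class F1 score (2·TP/(2·TP+FP+FN)):
  class_0: TP=47, FP=3+17+4+7=31, FN=1+1+0+4=6 → 94/131 = 0.7176
  class_1: TP=58, FP=1+12+10+6=29, FN=3+1+2+0=6 → 116/151 = 0.7682
  class_2: TP=36, FP=1+1+6+6=14, FN=17+12+14+14=57 → 72/143 = 0.5035
  class_3: TP=54, FP=0+2+14+4=20, FN=4+10+6+13=33 → 108/161 = 0.6708
  class_4: TP=49, FP=4+0+14+13=31, FN=7+6+6+4=23 → 98/152 = 0.6447
Lowest is class 'class_2' with F1 score = 0.503.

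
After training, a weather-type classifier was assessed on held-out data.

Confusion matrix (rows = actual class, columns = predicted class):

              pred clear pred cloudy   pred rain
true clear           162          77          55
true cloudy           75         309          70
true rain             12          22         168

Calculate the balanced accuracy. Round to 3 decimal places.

Balanced accuracy = mean of per-class recall.
  clear: recall = 162/294 = 0.5510
  cloudy: recall = 309/454 = 0.6806
  rain: recall = 168/202 = 0.8317
Mean = (0.5510 + 0.6806 + 0.8317) / 3 = 0.688

0.688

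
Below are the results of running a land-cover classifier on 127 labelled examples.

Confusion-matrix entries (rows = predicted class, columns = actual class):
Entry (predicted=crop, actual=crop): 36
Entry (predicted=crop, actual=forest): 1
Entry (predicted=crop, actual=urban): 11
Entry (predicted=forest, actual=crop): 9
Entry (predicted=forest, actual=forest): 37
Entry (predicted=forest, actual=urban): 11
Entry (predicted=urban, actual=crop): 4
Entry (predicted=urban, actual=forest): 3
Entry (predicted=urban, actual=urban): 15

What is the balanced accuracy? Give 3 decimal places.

Balanced accuracy = mean of per-class recall.
  crop: recall = 36/49 = 0.7347
  forest: recall = 37/41 = 0.9024
  urban: recall = 15/37 = 0.4054
Mean = (0.7347 + 0.9024 + 0.4054) / 3 = 0.681

0.681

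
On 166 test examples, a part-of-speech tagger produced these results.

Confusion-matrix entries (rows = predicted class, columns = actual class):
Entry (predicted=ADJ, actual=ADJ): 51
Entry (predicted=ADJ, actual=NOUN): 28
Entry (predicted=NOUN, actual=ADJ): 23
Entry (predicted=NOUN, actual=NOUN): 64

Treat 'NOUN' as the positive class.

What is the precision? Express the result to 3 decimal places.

Precision = TP/(TP+FP) = 64/(64+23) = 64/87 = 0.736

0.736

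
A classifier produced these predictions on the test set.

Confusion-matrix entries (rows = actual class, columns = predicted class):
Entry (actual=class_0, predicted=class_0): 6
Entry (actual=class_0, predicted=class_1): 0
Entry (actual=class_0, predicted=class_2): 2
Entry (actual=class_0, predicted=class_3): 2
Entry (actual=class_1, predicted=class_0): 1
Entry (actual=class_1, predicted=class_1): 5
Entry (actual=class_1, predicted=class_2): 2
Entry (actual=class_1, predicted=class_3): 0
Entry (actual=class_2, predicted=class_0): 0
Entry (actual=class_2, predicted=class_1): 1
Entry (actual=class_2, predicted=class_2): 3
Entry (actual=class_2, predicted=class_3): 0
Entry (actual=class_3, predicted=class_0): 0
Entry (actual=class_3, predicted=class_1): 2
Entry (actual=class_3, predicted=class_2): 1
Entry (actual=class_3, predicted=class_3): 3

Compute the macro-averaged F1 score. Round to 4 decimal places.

Per-class F1 score (2·TP/(2·TP+FP+FN)):
  class_0: TP=6, FP=1+0+0=1, FN=0+2+2=4 → 12/17 = 0.70588
  class_1: TP=5, FP=0+1+2=3, FN=1+2+0=3 → 10/16 = 0.62500
  class_2: TP=3, FP=2+2+1=5, FN=0+1+0=1 → 6/12 = 0.50000
  class_3: TP=3, FP=2+0+0=2, FN=0+2+1=3 → 6/11 = 0.54545
Macro-F1 score = mean = (0.70588 + 0.62500 + 0.50000 + 0.54545) / 4 = 0.5941

0.5941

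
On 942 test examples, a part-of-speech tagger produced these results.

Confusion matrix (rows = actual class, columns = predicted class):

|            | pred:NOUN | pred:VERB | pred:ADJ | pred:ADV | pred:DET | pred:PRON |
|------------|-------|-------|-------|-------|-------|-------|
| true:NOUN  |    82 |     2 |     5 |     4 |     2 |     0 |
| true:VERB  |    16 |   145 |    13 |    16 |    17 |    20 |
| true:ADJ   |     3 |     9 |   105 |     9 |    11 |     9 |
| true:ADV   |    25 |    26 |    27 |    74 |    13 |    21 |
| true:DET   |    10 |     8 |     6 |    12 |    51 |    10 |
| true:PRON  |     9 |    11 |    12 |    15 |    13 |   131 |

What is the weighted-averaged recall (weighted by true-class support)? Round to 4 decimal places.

0.6242

Per-class recall (TP/(TP+FN)):
  NOUN: TP=82, FN=2+5+4+2+0=13 → 82/95 = 0.86316
  VERB: TP=145, FN=16+13+16+17+20=82 → 145/227 = 0.63877
  ADJ: TP=105, FN=3+9+9+11+9=41 → 105/146 = 0.71918
  ADV: TP=74, FN=25+26+27+13+21=112 → 74/186 = 0.39785
  DET: TP=51, FN=10+8+6+12+10=46 → 51/97 = 0.52577
  PRON: TP=131, FN=9+11+12+15+13=60 → 131/191 = 0.68586
Weighted-recall = Σ (supportᵢ/N)·recallᵢ with N=942: (95/942)·0.86316 + (227/942)·0.63877 + (146/942)·0.71918 + (186/942)·0.39785 + (97/942)·0.52577 + (191/942)·0.68586 = 0.6242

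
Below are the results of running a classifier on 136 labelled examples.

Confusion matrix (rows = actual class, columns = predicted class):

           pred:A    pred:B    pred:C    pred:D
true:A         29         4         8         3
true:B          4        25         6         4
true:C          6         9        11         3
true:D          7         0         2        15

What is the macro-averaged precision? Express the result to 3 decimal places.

Per-class precision (TP/(TP+FP)):
  A: TP=29, FP=4+6+7=17 → 29/46 = 0.6304
  B: TP=25, FP=4+9+0=13 → 25/38 = 0.6579
  C: TP=11, FP=8+6+2=16 → 11/27 = 0.4074
  D: TP=15, FP=3+4+3=10 → 15/25 = 0.6000
Macro-precision = mean = (0.6304 + 0.6579 + 0.4074 + 0.6000) / 4 = 0.574

0.574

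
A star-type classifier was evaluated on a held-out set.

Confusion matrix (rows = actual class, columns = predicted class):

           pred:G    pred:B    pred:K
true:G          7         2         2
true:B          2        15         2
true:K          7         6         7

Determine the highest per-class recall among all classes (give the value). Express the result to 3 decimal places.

Per-class recall (TP/(TP+FN)):
  G: TP=7, FN=2+2=4 → 7/11 = 0.6364
  B: TP=15, FN=2+2=4 → 15/19 = 0.7895
  K: TP=7, FN=7+6=13 → 7/20 = 0.3500
Highest is class 'B' with recall = 0.789.

0.789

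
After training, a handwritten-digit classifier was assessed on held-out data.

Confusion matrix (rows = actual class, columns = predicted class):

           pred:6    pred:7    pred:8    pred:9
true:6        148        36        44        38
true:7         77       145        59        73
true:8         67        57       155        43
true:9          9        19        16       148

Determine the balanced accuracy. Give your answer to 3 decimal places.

Balanced accuracy = mean of per-class recall.
  6: recall = 148/266 = 0.5564
  7: recall = 145/354 = 0.4096
  8: recall = 155/322 = 0.4814
  9: recall = 148/192 = 0.7708
Mean = (0.5564 + 0.4096 + 0.4814 + 0.7708) / 4 = 0.555

0.555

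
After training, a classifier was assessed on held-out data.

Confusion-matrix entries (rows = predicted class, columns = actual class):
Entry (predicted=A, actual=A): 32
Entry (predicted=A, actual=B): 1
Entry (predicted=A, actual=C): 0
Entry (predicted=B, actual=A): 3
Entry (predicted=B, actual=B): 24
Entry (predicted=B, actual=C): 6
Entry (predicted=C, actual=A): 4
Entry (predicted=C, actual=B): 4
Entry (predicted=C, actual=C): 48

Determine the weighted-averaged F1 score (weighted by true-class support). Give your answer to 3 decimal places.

Per-class F1 score (2·TP/(2·TP+FP+FN)):
  A: TP=32, FP=1+0=1, FN=3+4=7 → 64/72 = 0.8889
  B: TP=24, FP=3+6=9, FN=1+4=5 → 48/62 = 0.7742
  C: TP=48, FP=4+4=8, FN=0+6=6 → 96/110 = 0.8727
Weighted-F1 score = Σ (supportᵢ/N)·F1 scoreᵢ with N=122: (39/122)·0.8889 + (29/122)·0.7742 + (54/122)·0.8727 = 0.854

0.854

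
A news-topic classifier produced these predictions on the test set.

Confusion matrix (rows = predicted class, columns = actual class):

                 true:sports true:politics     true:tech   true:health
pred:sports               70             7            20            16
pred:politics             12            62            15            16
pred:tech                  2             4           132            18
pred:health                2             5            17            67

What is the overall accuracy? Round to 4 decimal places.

0.7118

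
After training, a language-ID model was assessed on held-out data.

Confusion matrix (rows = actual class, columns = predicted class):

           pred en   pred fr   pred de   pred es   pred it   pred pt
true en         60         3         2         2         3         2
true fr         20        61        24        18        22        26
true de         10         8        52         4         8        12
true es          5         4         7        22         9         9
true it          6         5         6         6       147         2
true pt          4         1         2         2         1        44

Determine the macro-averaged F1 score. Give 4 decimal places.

0.5865

Per-class F1 score (2·TP/(2·TP+FP+FN)):
  en: TP=60, FP=20+10+5+6+4=45, FN=3+2+2+3+2=12 → 120/177 = 0.67797
  fr: TP=61, FP=3+8+4+5+1=21, FN=20+24+18+22+26=110 → 122/253 = 0.48221
  de: TP=52, FP=2+24+7+6+2=41, FN=10+8+4+8+12=42 → 104/187 = 0.55615
  es: TP=22, FP=2+18+4+6+2=32, FN=5+4+7+9+9=34 → 44/110 = 0.40000
  it: TP=147, FP=3+22+8+9+1=43, FN=6+5+6+6+2=25 → 294/362 = 0.81215
  pt: TP=44, FP=2+26+12+9+2=51, FN=4+1+2+2+1=10 → 88/149 = 0.59060
Macro-F1 score = mean = (0.67797 + 0.48221 + 0.55615 + 0.40000 + 0.81215 + 0.59060) / 6 = 0.5865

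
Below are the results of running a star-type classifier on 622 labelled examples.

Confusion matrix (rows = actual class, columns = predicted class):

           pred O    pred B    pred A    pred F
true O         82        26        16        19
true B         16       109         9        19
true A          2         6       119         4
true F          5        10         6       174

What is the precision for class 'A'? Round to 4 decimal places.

0.7933

precision = TP/(TP+FP).
A: TP=119, FP=16+9+6=31 → 119/150 = 0.79333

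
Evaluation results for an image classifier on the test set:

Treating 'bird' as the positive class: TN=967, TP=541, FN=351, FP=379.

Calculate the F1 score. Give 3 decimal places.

Precision = TP/(TP+FP) = 541/920 = 0.5880
Recall = TP/(TP+FN) = 541/892 = 0.6065
F1 = 2·TP/(2·TP+FP+FN) = 1082/1812 = 0.597

0.597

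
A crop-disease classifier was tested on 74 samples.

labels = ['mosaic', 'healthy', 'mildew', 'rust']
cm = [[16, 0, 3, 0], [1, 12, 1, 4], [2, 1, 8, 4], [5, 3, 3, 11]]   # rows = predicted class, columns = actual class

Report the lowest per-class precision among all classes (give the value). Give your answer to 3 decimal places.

Per-class precision (TP/(TP+FP)):
  mosaic: TP=16, FP=0+3+0=3 → 16/19 = 0.8421
  healthy: TP=12, FP=1+1+4=6 → 12/18 = 0.6667
  mildew: TP=8, FP=2+1+4=7 → 8/15 = 0.5333
  rust: TP=11, FP=5+3+3=11 → 11/22 = 0.5000
Lowest is class 'rust' with precision = 0.500.

0.500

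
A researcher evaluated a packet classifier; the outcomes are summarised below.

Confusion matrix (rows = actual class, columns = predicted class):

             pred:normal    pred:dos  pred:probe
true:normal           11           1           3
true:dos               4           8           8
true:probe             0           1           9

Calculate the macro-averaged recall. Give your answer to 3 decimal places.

Per-class recall (TP/(TP+FN)):
  normal: TP=11, FN=1+3=4 → 11/15 = 0.7333
  dos: TP=8, FN=4+8=12 → 8/20 = 0.4000
  probe: TP=9, FN=0+1=1 → 9/10 = 0.9000
Macro-recall = mean = (0.7333 + 0.4000 + 0.9000) / 3 = 0.678

0.678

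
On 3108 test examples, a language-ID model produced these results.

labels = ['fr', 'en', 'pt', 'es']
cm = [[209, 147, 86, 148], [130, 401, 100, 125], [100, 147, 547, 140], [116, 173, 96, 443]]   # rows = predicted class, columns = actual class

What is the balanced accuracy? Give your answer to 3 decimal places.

0.504

Balanced accuracy = mean of per-class recall.
  fr: recall = 209/555 = 0.3766
  en: recall = 401/868 = 0.4620
  pt: recall = 547/829 = 0.6598
  es: recall = 443/856 = 0.5175
Mean = (0.3766 + 0.4620 + 0.6598 + 0.5175) / 4 = 0.504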